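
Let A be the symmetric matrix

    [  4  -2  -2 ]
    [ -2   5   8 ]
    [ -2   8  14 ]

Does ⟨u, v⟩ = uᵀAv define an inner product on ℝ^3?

Applying the same elementary operations to the rows and columns of A produces a congruent diagonal matrix with entries 4, 4, 3/4.
Counting signs: 3 positive.
Hence Q is positive definite.
⟨·,·⟩ is an inner product exactly when A is positive definite.

yes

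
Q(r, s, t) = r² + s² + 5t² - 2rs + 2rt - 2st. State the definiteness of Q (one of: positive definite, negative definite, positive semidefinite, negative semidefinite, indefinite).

positive semidefinite

The associated matrix is A = [[1, -1, 1], [-1, 1, -1], [1, -1, 5]].
Row-reducing A symmetrically gives the diagonal entries 1, 0, 4.
Counting signs: 2 positive, 1 zero.
Hence Q is positive semidefinite.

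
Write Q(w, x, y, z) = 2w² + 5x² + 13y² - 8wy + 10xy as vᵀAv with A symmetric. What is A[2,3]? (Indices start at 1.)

5

The coefficient of x·y in Q is 10. For a symmetric A this equals A[2,3] + A[3,2] = 2·A[2,3].
So A[2,3] = 10/2 = 5.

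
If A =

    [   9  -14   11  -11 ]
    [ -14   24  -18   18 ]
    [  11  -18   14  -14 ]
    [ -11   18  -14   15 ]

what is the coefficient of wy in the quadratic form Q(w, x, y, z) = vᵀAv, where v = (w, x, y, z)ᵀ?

22

The coefficient of wy is A[1,3] + A[3,1] = 2·11 = 22.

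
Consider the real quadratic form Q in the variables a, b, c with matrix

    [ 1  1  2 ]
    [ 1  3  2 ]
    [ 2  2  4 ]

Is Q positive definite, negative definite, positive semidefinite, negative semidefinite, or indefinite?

Congruent diagonalization of A (simultaneous row and column reduction) yields pivots 1, 2, 0.
So there are 2 positive, 1 zero pivots.
Hence Q is positive semidefinite.

positive semidefinite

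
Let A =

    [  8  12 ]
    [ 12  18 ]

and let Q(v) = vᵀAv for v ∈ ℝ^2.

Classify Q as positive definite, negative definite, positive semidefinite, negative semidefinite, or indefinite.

Symmetric row and column elimination reduces A to a congruent diagonal form with pivots 8, 0.
So there are 1 positive, 1 zero pivots.
Hence Q is positive semidefinite.

positive semidefinite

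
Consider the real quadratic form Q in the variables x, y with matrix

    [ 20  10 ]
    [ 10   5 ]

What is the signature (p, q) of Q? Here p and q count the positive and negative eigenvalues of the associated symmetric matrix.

Congruent diagonalization of A (simultaneous row and column reduction) yields pivots 20, 0.
So there are 1 positive, 1 zero pivots.

(1, 0)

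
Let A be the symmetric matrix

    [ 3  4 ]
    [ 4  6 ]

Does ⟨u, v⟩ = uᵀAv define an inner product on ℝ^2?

yes

For the 2×2 matrix [[3, 4], [4, 6]]: det = 3·6 − (4)² = 2, trace = 9.
det > 0 so both eigenvalues share the sign of the trace; trace = 9 > 0 ⇒ both positive.
⟨·,·⟩ is an inner product exactly when A is positive definite.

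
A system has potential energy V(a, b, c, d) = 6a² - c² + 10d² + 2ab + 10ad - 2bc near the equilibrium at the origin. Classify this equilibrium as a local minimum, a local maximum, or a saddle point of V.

The Hessian at the origin is H = [[12, 2, 0, 10], [2, 0, -2, 0], [0, -2, -2, 0], [10, 0, 0, 20]].
Congruent diagonalization of H (simultaneous row and column reduction) yields pivots 12, -1/3, 10, 10.
Counting signs: 3 positive, 1 negative.
H is indefinite, so the origin is a saddle point.

saddle point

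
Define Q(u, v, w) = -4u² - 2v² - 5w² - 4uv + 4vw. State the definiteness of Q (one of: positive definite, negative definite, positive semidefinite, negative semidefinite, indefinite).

Write A = [[-4, -2, 0], [-2, -2, 2], [0, 2, -5]].
An LDLᵀ factorisation of A has diagonal entries -4, -1, -1.
That gives 3 negative pivots.
Hence Q is negative definite.

negative definite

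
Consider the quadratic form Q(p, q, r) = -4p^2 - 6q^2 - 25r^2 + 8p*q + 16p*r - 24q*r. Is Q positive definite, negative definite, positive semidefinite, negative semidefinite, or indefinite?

negative definite

Write A = [[-4, 4, 8], [4, -6, -12], [8, -12, -25]].
Congruent diagonalization of A (simultaneous row and column reduction) yields pivots -4, -2, -1.
Counting signs: 3 negative.
Hence Q is negative definite.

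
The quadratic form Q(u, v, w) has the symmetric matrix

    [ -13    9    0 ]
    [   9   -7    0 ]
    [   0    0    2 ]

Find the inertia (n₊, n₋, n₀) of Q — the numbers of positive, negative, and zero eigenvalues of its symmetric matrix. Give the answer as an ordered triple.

An LDLᵀ factorisation of A has diagonal entries -13, -10/13, 2.
Counting signs: 1 positive, 2 negative.

(1, 2, 0)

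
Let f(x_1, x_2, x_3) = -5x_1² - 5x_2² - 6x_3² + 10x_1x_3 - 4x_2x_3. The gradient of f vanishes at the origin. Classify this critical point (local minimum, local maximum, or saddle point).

local maximum

The Hessian at the origin is H = [[-10, 0, 10], [0, -10, -4], [10, -4, -12]].
Congruent diagonalization of H (simultaneous row and column reduction) yields pivots -10, -10, -2/5.
So there are 3 negative pivots.
H is negative definite, so the origin is a strict local maximum.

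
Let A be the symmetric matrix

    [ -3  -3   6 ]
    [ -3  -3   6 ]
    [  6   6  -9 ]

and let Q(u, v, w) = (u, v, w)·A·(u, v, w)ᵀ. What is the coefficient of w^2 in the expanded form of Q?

The coefficient of w^2 is the diagonal entry A[3,3] = -9.

-9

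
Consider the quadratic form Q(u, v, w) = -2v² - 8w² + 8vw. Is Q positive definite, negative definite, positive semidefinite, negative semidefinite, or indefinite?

The associated matrix is A = [[0, 0, 0], [0, -2, 4], [0, 4, -8]].
Applying the same elementary operations to the rows and columns of A produces a congruent diagonal matrix with entries 0, -2, 0.
So there are 1 negative, 2 zero pivots.
Hence Q is negative semidefinite.

negative semidefinite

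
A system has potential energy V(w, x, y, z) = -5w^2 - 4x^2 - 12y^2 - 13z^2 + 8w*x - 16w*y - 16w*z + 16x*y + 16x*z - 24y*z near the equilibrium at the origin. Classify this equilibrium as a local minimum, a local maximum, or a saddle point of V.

saddle point

The Hessian at the origin is H = [[-10, 8, -16, -16], [8, -8, 16, 16], [-16, 16, -24, -24], [-16, 16, -24, -26]].
An LDLᵀ factorisation of H has diagonal entries -10, -8/5, 8, -2.
Counting signs: 1 positive, 3 negative.
H is indefinite, so the origin is a saddle point.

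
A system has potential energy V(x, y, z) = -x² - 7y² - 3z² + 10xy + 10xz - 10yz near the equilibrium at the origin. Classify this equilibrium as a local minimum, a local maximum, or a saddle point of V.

The Hessian at the origin is H = [[-2, 10, 10], [10, -14, -10], [10, -10, -6]].
Row-reducing H symmetrically gives the diagonal entries -2, 36, -4/9.
So there are 1 positive, 2 negative pivots.
H is indefinite, so the origin is a saddle point.

saddle point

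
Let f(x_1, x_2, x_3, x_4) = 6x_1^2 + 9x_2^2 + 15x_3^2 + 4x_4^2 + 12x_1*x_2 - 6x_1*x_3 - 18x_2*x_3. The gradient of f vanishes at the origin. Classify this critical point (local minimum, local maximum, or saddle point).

The Hessian at the origin is H = [[12, 12, -6, 0], [12, 18, -18, 0], [-6, -18, 30, 0], [0, 0, 0, 8]].
Symmetric row and column elimination reduces H to a congruent diagonal form with pivots 12, 6, 3, 8.
Counting signs: 4 positive.
H is positive definite, so the origin is a strict local minimum.

local minimum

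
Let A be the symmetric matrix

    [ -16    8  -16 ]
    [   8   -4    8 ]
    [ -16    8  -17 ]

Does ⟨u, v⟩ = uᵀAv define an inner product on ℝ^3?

no

Row-reducing A symmetrically gives the diagonal entries -16, 0, -1.
That gives 2 negative, 1 zero pivots.
Hence Q is negative semidefinite.
⟨·,·⟩ is an inner product exactly when A is positive definite.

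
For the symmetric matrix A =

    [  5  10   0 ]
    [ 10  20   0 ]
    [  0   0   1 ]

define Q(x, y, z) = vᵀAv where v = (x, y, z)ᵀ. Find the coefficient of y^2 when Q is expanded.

20

The coefficient of y^2 is the diagonal entry A[2,2] = 20.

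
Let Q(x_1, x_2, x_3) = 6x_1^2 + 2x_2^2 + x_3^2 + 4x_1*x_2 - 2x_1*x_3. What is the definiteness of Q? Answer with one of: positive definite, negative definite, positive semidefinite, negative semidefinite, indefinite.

The symmetric matrix is A = [[6, 2, -1], [2, 2, 0], [-1, 0, 1]].
Symmetric row and column elimination reduces A to a congruent diagonal form with pivots 6, 4/3, 3/4.
So there are 3 positive pivots.
Hence Q is positive definite.

positive definite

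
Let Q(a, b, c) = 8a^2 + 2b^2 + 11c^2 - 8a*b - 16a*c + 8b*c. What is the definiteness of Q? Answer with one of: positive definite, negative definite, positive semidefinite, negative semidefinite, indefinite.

positive semidefinite

Write A = [[8, -4, -8], [-4, 2, 4], [-8, 4, 11]].
Applying the same elementary operations to the rows and columns of A produces a congruent diagonal matrix with entries 8, 0, 3.
That gives 2 positive, 1 zero pivots.
Hence Q is positive semidefinite.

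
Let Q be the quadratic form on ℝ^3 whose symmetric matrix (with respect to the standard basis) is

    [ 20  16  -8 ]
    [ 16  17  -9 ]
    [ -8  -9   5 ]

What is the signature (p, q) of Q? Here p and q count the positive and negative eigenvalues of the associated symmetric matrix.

Symmetric row and column elimination reduces A to a congruent diagonal form with pivots 20, 21/5, 4/21.
That gives 3 positive pivots.

(3, 0)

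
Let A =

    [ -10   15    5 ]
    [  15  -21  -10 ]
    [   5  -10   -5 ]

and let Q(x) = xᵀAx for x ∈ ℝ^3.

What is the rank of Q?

Congruent diagonalization of A (simultaneous row and column reduction) yields pivots -10, 3/2, -20/3.
So there are 1 positive, 2 negative pivots.
The rank is the number of nonzero pivots: 3.

3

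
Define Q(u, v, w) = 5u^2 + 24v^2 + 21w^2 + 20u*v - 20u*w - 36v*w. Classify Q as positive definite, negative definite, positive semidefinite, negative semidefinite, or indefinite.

positive semidefinite

The associated matrix is A = [[5, 10, -10], [10, 24, -18], [-10, -18, 21]].
Applying the same elementary operations to the rows and columns of A produces a congruent diagonal matrix with entries 5, 4, 0.
That gives 2 positive, 1 zero pivots.
Hence Q is positive semidefinite.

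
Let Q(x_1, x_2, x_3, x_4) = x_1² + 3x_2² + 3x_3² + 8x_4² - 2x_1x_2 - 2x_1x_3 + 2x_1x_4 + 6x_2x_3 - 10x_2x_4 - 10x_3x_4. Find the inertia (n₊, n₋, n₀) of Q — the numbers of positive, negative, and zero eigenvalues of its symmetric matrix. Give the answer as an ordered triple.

The symmetric matrix is A = [[1, -1, -1, 1], [-1, 3, 3, -5], [-1, 3, 3, -5], [1, -5, -5, 8]].
Congruent diagonalization of A (simultaneous row and column reduction) yields pivots 1, 2, 0, -1.
That gives 2 positive, 1 negative, 1 zero pivots.

(2, 1, 1)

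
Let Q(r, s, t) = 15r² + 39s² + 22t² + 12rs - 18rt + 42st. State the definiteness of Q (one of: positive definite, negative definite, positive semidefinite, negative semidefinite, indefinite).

The symmetric matrix of Q is A = [[15, 6, -9], [6, 39, 21], [-9, 21, 22]].
Leading principal minors: Δ_1 = 15, Δ_2 = 549, Δ_3 = 36.
All leading principal minors are positive, so by Sylvester's criterion Q is positive definite.

positive definite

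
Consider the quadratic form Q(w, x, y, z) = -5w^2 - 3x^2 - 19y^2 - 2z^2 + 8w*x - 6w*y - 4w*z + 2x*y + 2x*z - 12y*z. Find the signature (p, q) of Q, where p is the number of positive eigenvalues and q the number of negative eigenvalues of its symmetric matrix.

The symmetric matrix is A = [[-5, 4, -3, -2], [4, -3, 1, 1], [-3, 1, -19, -6], [-2, 1, -6, -2]].
Row-reducing A symmetrically gives the diagonal entries -5, 1/5, -27, 0.
That gives 1 positive, 2 negative, 1 zero pivots.

(1, 2)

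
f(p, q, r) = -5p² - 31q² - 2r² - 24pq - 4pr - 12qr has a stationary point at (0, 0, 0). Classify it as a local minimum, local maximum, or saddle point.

local maximum

The Hessian at the origin is H = [[-10, -24, -4], [-24, -62, -12], [-4, -12, -4]].
Row-reducing H symmetrically gives the diagonal entries -10, -22/5, -12/11.
Counting signs: 3 negative.
H is negative definite, so the origin is a strict local maximum.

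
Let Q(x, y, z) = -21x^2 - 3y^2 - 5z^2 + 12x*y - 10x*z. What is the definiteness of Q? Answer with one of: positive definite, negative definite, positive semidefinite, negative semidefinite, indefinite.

The symmetric matrix of Q is A = [[-21, 6, -5], [6, -3, 0], [-5, 0, -5]].
Leading principal minors: Δ_1 = -21, Δ_2 = 27, Δ_3 = -60.
The signs alternate starting with Δ_1 < 0, so by Sylvester's criterion Q is negative definite.

negative definite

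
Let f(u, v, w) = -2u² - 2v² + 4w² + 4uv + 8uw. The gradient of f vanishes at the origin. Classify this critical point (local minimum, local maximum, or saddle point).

saddle point

The Hessian at the origin is H = [[-4, 4, 8], [4, -4, 0], [8, 0, 8]].
H is indefinite, so the origin is a saddle point.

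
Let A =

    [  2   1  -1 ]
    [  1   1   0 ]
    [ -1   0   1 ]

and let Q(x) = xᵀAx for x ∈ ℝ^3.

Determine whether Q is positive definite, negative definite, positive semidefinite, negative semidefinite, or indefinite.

Applying the same elementary operations to the rows and columns of A produces a congruent diagonal matrix with entries 2, 1/2, 0.
So there are 2 positive, 1 zero pivots.
Hence Q is positive semidefinite.

positive semidefinite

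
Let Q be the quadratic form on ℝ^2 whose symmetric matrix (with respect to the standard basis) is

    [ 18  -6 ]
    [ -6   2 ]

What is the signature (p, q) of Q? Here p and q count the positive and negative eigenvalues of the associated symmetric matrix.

Applying the same elementary operations to the rows and columns of A produces a congruent diagonal matrix with entries 18, 0.
So there are 1 positive, 1 zero pivots.

(1, 0)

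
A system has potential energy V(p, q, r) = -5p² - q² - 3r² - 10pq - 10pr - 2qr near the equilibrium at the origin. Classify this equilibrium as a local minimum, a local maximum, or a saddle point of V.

saddle point

The Hessian at the origin is H = [[-10, -10, -10], [-10, -2, -2], [-10, -2, -6]].
Applying the same elementary operations to the rows and columns of H produces a congruent diagonal matrix with entries -10, 8, -4.
Counting signs: 1 positive, 2 negative.
H is indefinite, so the origin is a saddle point.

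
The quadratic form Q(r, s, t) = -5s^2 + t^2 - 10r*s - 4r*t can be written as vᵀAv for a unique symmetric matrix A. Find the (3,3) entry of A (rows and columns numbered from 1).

The coefficient of t^2 in Q is 1, and that is exactly A[3,3].

1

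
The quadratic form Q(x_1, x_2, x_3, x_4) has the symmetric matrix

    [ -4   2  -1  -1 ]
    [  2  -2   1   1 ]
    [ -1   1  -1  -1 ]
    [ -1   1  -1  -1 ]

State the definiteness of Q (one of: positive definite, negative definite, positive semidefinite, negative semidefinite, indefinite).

Congruent diagonalization of A (simultaneous row and column reduction) yields pivots -4, -1, -1/2, 0.
Counting signs: 3 negative, 1 zero.
Hence Q is negative semidefinite.

negative semidefinite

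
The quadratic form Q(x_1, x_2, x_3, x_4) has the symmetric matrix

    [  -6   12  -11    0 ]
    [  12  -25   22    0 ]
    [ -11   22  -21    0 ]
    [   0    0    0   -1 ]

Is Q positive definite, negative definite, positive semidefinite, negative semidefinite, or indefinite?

Leading principal minors: Δ_1 = -6, Δ_2 = 6, Δ_3 = -5, Δ_4 = 5.
The signs alternate starting with Δ_1 < 0, so by Sylvester's criterion Q is negative definite.

negative definite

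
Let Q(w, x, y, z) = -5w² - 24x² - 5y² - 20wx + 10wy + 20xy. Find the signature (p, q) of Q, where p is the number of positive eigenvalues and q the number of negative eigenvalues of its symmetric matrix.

The associated matrix is A = [[-5, -10, 5, 0], [-10, -24, 10, 0], [5, 10, -5, 0], [0, 0, 0, 0]].
Symmetric row and column elimination reduces A to a congruent diagonal form with pivots -5, -4, 0, 0.
So there are 2 negative, 2 zero pivots.

(0, 2)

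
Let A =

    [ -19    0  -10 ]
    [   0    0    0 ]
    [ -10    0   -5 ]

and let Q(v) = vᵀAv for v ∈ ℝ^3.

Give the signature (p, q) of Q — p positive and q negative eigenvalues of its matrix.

Row-reducing A symmetrically gives the diagonal entries -19, 0, 5/19.
Counting signs: 1 positive, 1 negative, 1 zero.

(1, 1)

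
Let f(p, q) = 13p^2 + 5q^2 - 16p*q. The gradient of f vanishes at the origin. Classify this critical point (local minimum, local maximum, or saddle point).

local minimum

The Hessian at the origin is H = [[26, -16], [-16, 10]].
det H = 26·10 − (-16)² = 4 > 0 and H[1,1] = 26 > 0, so H is positive definite.
Therefore the origin is a local minimum.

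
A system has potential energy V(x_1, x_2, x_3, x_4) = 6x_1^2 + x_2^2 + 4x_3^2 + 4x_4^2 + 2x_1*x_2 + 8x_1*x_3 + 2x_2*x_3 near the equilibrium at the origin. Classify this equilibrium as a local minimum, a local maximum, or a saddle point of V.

local minimum

The Hessian at the origin is H = [[12, 2, 8, 0], [2, 2, 2, 0], [8, 2, 8, 0], [0, 0, 0, 8]].
Congruent diagonalization of H (simultaneous row and column reduction) yields pivots 12, 5/3, 12/5, 8.
Counting signs: 4 positive.
H is positive definite, so the origin is a strict local minimum.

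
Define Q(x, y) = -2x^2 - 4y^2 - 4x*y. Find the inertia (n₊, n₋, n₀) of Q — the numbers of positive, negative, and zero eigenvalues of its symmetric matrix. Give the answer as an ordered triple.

The associated matrix is A = [[-2, -2], [-2, -4]].
Applying the same elementary operations to the rows and columns of A produces a congruent diagonal matrix with entries -2, -2.
So there are 2 negative pivots.

(0, 2, 0)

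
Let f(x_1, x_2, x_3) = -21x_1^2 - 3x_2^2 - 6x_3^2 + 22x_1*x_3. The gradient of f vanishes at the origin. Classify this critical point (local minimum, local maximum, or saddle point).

The Hessian at the origin is H = [[-42, 0, 22], [0, -6, 0], [22, 0, -12]].
Row-reducing H symmetrically gives the diagonal entries -42, -6, -10/21.
Counting signs: 3 negative.
H is negative definite, so the origin is a strict local maximum.

local maximum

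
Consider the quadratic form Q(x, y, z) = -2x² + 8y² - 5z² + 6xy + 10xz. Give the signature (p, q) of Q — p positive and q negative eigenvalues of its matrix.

The associated matrix is A = [[-2, 3, 5], [3, 8, 0], [5, 0, -5]].
Applying the same elementary operations to the rows and columns of A produces a congruent diagonal matrix with entries -2, 25/2, 3.
That gives 2 positive, 1 negative pivots.

(2, 1)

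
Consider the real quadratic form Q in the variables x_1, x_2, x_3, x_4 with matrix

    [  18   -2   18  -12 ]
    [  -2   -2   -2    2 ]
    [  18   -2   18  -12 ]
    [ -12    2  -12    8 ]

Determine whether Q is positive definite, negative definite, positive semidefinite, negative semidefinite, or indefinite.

Row-reducing A symmetrically gives the diagonal entries 18, -20/9, 0, 1/5.
Counting signs: 2 positive, 1 negative, 1 zero.
Hence Q is indefinite.

indefinite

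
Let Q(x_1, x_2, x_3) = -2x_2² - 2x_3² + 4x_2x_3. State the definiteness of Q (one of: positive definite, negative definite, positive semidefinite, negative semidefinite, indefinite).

Write A = [[0, 0, 0], [0, -2, 2], [0, 2, -2]].
Congruent diagonalization of A (simultaneous row and column reduction) yields pivots 0, -2, 0.
So there are 1 negative, 2 zero pivots.
Hence Q is negative semidefinite.

negative semidefinite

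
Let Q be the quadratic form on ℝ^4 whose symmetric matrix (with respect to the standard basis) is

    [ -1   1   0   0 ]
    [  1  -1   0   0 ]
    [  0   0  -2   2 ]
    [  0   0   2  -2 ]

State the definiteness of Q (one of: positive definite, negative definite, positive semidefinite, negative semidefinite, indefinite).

Applying the same elementary operations to the rows and columns of A produces a congruent diagonal matrix with entries -1, 0, -2, 0.
So there are 2 negative, 2 zero pivots.
Hence Q is negative semidefinite.

negative semidefinite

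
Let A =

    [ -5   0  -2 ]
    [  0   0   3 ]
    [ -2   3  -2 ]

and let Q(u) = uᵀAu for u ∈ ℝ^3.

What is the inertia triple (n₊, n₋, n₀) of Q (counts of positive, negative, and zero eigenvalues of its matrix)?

(1, 2, 0)

By Sylvester's law of inertia any congruent diagonalization of A has 1 positive, 2 negative and 0 zero entries.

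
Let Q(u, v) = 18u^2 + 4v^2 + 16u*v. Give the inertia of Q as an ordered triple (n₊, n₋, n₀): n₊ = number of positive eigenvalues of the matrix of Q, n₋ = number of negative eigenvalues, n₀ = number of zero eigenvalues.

Write A = [[18, 8], [8, 4]].
An LDLᵀ factorisation of A has diagonal entries 18, 4/9.
Counting signs: 2 positive.

(2, 0, 0)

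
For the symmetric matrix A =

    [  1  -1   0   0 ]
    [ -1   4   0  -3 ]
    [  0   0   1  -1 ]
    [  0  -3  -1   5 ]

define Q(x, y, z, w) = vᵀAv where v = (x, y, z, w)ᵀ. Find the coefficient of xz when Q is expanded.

0

The coefficient of xz is A[1,3] + A[3,1] = 2·0 = 0.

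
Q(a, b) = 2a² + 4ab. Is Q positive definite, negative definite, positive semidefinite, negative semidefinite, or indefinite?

indefinite

The symmetric matrix is A = [[2, 2], [2, 0]].
Applying the same elementary operations to the rows and columns of A produces a congruent diagonal matrix with entries 2, -2.
Counting signs: 1 positive, 1 negative.
Hence Q is indefinite.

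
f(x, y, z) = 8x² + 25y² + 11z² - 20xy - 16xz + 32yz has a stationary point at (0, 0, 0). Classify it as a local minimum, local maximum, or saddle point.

The Hessian at the origin is H = [[16, -20, -16], [-20, 50, 32], [-16, 32, 22]].
Row-reducing H symmetrically gives the diagonal entries 16, 25, 6/25.
That gives 3 positive pivots.
H is positive definite, so the origin is a strict local minimum.

local minimum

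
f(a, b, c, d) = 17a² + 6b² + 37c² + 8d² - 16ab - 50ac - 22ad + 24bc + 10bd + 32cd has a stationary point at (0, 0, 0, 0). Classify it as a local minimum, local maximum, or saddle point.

local minimum

The Hessian at the origin is H = [[34, -16, -50, -22], [-16, 12, 24, 10], [-50, 24, 74, 32], [-22, 10, 32, 16]].
Congruent diagonalization of H (simultaneous row and column reduction) yields pivots 34, 76/17, 8/19, 3/2.
Counting signs: 4 positive.
H is positive definite, so the origin is a strict local minimum.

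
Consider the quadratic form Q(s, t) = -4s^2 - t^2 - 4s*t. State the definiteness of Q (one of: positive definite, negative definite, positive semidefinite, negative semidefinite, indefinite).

The symmetric matrix of Q is [[-4, -2], [-2, -1]].
For the 2×2 matrix [[-4, -2], [-2, -1]]: det = -4·-1 − (-2)² = 0, trace = -5.
det = 0 so one eigenvalue is zero; the form is semidefinite with the sign of the trace.

negative semidefinite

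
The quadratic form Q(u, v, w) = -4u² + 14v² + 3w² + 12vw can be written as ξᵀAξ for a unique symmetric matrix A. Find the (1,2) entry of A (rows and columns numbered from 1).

The coefficient of u·v in Q is 0. For a symmetric A this equals A[1,2] + A[2,1] = 2·A[1,2].
So A[1,2] = 0/2 = 0.

0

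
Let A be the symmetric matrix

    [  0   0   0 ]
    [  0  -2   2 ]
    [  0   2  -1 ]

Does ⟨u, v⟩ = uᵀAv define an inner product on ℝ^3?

Congruent diagonalization of A (simultaneous row and column reduction) yields pivots 0, -2, 1.
Counting signs: 1 positive, 1 negative, 1 zero.
Hence Q is indefinite.
⟨·,·⟩ is an inner product exactly when A is positive definite.

no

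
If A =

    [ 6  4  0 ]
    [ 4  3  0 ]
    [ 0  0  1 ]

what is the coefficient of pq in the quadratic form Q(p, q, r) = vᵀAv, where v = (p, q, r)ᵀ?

8

The coefficient of pq is A[1,2] + A[2,1] = 2·4 = 8.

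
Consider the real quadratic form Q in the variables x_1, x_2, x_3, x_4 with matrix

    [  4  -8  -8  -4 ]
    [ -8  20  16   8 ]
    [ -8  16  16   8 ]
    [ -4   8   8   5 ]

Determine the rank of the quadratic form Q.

3

Applying the same elementary operations to the rows and columns of A produces a congruent diagonal matrix with entries 4, 4, 0, 1.
So there are 3 positive, 1 zero pivots.
The rank is the number of nonzero pivots: 3.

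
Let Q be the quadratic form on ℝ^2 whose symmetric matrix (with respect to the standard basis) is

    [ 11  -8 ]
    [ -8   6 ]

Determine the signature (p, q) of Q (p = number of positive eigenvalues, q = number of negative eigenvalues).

Symmetric row and column elimination reduces A to a congruent diagonal form with pivots 11, 2/11.
That gives 2 positive pivots.

(2, 0)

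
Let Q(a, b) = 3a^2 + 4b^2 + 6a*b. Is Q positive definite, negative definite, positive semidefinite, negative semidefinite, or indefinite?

positive definite

The symmetric matrix of Q is A = [[3, 3], [3, 4]].
Leading principal minors: Δ_1 = 3, Δ_2 = 3.
All leading principal minors are positive, so by Sylvester's criterion Q is positive definite.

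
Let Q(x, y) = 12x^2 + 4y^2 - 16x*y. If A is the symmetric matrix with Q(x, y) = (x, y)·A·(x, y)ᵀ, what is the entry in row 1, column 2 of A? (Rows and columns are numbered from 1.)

-8

The coefficient of x·y in Q is -16. For a symmetric A this equals A[1,2] + A[2,1] = 2·A[1,2].
So A[1,2] = -16/2 = -8.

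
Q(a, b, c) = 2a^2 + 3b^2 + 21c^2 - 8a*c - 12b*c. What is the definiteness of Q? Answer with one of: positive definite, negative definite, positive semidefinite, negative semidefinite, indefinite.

The symmetric matrix of Q is A = [[2, 0, -4], [0, 3, -6], [-4, -6, 21]].
Leading principal minors: Δ_1 = 2, Δ_2 = 6, Δ_3 = 6.
All leading principal minors are positive, so by Sylvester's criterion Q is positive definite.

positive definite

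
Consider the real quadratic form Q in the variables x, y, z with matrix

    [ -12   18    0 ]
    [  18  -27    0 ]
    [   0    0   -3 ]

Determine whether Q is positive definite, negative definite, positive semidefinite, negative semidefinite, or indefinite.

negative semidefinite

Applying the same elementary operations to the rows and columns of A produces a congruent diagonal matrix with entries -12, 0, -3.
Counting signs: 2 negative, 1 zero.
Hence Q is negative semidefinite.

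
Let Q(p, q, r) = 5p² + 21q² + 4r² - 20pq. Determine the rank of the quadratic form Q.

Write A = [[5, -10, 0], [-10, 21, 0], [0, 0, 4]].
Row-reducing A symmetrically gives the diagonal entries 5, 1, 4.
So there are 3 positive pivots.
The rank is the number of nonzero pivots: 3.

3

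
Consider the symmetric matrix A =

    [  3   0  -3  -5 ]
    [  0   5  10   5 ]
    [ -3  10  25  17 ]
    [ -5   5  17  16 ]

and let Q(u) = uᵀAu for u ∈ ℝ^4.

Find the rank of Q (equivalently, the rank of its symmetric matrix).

4

Row-reducing A symmetrically gives the diagonal entries 3, 5, 2, 2/3.
Counting signs: 4 positive.
The rank is the number of nonzero pivots: 4.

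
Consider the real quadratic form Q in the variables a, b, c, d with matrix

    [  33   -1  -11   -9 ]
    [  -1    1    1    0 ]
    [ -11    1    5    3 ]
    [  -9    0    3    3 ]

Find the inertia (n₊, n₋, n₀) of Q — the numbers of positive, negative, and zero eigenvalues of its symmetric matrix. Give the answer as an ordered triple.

Symmetric row and column elimination reduces A to a congruent diagonal form with pivots 33, 32/33, 7/8, 3/7.
So there are 4 positive pivots.

(4, 0, 0)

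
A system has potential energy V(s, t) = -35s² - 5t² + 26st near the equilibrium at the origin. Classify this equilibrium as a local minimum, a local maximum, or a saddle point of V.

local maximum

The Hessian at the origin is H = [[-70, 26], [26, -10]].
det H = -70·-10 − (26)² = 24 > 0 and H[1,1] = -70 < 0, so H is negative definite.
Therefore the origin is a local maximum.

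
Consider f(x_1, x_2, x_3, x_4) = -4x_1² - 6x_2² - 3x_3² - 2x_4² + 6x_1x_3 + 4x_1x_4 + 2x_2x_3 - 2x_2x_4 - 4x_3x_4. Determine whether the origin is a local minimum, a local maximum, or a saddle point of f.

The Hessian at the origin is H = [[-8, 0, 6, 4], [0, -12, 2, -2], [6, 2, -6, -4], [4, -2, -4, -4]].
Row-reducing H symmetrically gives the diagonal entries -8, -12, -7/6, -1/7.
Counting signs: 4 negative.
H is negative definite, so the origin is a strict local maximum.

local maximum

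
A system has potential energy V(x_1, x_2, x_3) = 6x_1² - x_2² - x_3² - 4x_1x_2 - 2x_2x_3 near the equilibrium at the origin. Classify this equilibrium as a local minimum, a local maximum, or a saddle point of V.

The Hessian at the origin is H = [[12, -4, 0], [-4, -2, -2], [0, -2, -2]].
Congruent diagonalization of H (simultaneous row and column reduction) yields pivots 12, -10/3, -4/5.
That gives 1 positive, 2 negative pivots.
H is indefinite, so the origin is a saddle point.

saddle point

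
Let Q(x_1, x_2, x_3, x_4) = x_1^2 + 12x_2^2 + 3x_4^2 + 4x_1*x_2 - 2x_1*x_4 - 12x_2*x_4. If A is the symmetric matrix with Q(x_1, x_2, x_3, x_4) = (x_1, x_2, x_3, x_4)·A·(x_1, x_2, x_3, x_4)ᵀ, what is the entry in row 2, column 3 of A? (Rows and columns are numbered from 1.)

0

The coefficient of x_2·x_3 in Q is 0. For a symmetric A this equals A[2,3] + A[3,2] = 2·A[2,3].
So A[2,3] = 0/2 = 0.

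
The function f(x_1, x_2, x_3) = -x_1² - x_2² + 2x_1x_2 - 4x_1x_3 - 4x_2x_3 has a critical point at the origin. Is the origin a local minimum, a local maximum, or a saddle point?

The Hessian at the origin is H = [[-2, 2, -4], [2, -2, -4], [-4, -4, 0]].
H is indefinite, so the origin is a saddle point.

saddle point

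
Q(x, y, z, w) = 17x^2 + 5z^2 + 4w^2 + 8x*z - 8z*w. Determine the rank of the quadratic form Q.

3

Write A = [[17, 0, 4, 0], [0, 0, 0, 0], [4, 0, 5, -4], [0, 0, -4, 4]].
Row-reducing A symmetrically gives the diagonal entries 17, 0, 69/17, 4/69.
That gives 3 positive, 1 zero pivots.
The rank is the number of nonzero pivots: 3.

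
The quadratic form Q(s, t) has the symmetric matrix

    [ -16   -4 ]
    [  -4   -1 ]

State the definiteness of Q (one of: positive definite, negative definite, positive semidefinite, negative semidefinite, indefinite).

Row-reducing A symmetrically gives the diagonal entries -16, 0.
Counting signs: 1 negative, 1 zero.
Hence Q is negative semidefinite.

negative semidefinite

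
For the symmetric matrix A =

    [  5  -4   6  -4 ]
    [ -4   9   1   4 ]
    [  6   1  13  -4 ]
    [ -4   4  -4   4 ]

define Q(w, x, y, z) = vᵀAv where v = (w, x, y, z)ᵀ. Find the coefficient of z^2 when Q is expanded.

4

The coefficient of z^2 is the diagonal entry A[4,4] = 4.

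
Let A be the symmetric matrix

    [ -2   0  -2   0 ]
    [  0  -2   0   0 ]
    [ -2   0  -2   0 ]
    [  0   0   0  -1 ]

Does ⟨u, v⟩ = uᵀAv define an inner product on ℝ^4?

Row-reducing A symmetrically gives the diagonal entries -2, -2, 0, -1.
Counting signs: 3 negative, 1 zero.
Hence Q is negative semidefinite.
⟨·,·⟩ is an inner product exactly when A is positive definite.

no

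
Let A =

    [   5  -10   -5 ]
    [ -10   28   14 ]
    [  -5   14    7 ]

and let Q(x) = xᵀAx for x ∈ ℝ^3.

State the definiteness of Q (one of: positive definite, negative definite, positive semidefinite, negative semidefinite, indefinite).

positive semidefinite

Applying the same elementary operations to the rows and columns of A produces a congruent diagonal matrix with entries 5, 8, 0.
So there are 2 positive, 1 zero pivots.
Hence Q is positive semidefinite.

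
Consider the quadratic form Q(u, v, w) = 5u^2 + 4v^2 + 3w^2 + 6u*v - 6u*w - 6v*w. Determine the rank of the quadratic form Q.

3

Write A = [[5, 3, -3], [3, 4, -3], [-3, -3, 3]].
Applying the same elementary operations to the rows and columns of A produces a congruent diagonal matrix with entries 5, 11/5, 6/11.
That gives 3 positive pivots.
The rank is the number of nonzero pivots: 3.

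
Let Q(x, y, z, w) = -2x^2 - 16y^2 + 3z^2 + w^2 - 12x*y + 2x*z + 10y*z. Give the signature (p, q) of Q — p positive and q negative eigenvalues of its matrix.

(3, 1)

The symmetric matrix is A = [[-2, -6, 1, 0], [-6, -16, 5, 0], [1, 5, 3, 0], [0, 0, 0, 1]].
Applying the same elementary operations to the rows and columns of A produces a congruent diagonal matrix with entries -2, 2, 3/2, 1.
That gives 3 positive, 1 negative pivots.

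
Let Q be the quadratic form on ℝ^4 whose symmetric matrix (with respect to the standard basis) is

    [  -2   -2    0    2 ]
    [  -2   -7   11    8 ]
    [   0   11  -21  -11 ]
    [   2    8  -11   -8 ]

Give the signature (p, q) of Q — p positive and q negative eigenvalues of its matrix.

An LDLᵀ factorisation of A has diagonal entries -2, -5, 16/5, -5/16.
So there are 1 positive, 3 negative pivots.

(1, 3)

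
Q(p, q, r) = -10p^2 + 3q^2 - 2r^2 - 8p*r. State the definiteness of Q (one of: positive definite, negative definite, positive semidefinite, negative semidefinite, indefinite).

The associated matrix is A = [[-10, 0, -4], [0, 3, 0], [-4, 0, -2]].
Row-reducing A symmetrically gives the diagonal entries -10, 3, -2/5.
So there are 1 positive, 2 negative pivots.
Hence Q is indefinite.

indefinite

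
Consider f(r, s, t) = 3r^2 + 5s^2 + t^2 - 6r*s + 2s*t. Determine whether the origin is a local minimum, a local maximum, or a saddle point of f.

local minimum

The Hessian at the origin is H = [[6, -6, 0], [-6, 10, 2], [0, 2, 2]].
An LDLᵀ factorisation of H has diagonal entries 6, 4, 1.
That gives 3 positive pivots.
H is positive definite, so the origin is a strict local minimum.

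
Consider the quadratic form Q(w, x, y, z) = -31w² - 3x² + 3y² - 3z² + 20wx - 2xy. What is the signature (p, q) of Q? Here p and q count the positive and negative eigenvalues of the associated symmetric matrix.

(1, 3)

Write A = [[-31, 10, 0, 0], [10, -3, -1, 0], [0, -1, 3, 0], [0, 0, 0, -3]].
Row-reducing A symmetrically gives the diagonal entries -31, 7/31, -10/7, -3.
That gives 1 positive, 3 negative pivots.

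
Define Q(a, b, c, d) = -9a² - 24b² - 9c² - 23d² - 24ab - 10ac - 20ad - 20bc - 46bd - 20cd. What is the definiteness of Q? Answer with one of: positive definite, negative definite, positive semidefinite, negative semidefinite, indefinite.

negative definite

The symmetric matrix of Q is A = [[-9, -12, -5, -10], [-12, -24, -10, -23], [-5, -10, -9, -10], [-10, -23, -10, -23]].
Leading principal minors: Δ_1 = -9, Δ_2 = 72, Δ_3 = -348, Δ_4 = 60.
The signs alternate starting with Δ_1 < 0, so by Sylvester's criterion Q is negative definite.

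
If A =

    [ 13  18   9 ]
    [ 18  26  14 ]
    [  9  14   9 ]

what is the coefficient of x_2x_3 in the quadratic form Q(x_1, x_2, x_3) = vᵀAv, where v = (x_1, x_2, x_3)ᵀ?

The coefficient of x_2x_3 is A[2,3] + A[3,2] = 2·14 = 28.

28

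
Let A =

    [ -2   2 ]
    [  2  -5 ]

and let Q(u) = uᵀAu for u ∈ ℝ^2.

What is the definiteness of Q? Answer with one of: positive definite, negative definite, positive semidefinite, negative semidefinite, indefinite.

For the 2×2 matrix [[-2, 2], [2, -5]]: det = -2·-5 − (2)² = 6, trace = -7.
det > 0 so both eigenvalues share the sign of the trace; trace = -7 < 0 ⇒ both negative.

negative definite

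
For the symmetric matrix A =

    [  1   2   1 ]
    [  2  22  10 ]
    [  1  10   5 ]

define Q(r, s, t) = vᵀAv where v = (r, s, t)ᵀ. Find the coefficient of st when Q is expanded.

The coefficient of st is A[2,3] + A[3,2] = 2·10 = 20.

20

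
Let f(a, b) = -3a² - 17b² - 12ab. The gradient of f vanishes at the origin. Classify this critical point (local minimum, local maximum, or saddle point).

The Hessian at the origin is H = [[-6, -12], [-12, -34]].
det H = -6·-34 − (-12)² = 60 > 0 and H[1,1] = -6 < 0, so H is negative definite.
Therefore the origin is a local maximum.

local maximum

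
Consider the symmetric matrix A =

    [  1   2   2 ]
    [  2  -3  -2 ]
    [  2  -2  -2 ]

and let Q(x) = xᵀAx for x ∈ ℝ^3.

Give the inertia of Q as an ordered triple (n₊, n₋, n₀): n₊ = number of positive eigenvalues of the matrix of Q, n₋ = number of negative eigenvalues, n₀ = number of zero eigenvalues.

Symmetric row and column elimination reduces A to a congruent diagonal form with pivots 1, -7, -6/7.
So there are 1 positive, 2 negative pivots.

(1, 2, 0)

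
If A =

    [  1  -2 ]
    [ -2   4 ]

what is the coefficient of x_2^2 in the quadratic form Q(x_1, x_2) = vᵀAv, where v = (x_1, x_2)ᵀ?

4

The coefficient of x_2^2 is the diagonal entry A[2,2] = 4.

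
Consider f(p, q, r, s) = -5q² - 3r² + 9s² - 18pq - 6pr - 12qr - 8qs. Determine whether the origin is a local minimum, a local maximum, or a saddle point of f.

The Hessian at the origin is H = [[0, -18, -6, 0], [-18, -10, -12, -8], [-6, -12, -6, 0], [0, -8, 0, 18]].
H is indefinite, so the origin is a saddle point.

saddle point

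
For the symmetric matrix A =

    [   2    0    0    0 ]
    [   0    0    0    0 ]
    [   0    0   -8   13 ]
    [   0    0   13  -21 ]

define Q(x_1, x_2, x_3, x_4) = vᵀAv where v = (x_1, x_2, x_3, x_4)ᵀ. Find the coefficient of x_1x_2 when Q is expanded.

The coefficient of x_1x_2 is A[1,2] + A[2,1] = 2·0 = 0.

0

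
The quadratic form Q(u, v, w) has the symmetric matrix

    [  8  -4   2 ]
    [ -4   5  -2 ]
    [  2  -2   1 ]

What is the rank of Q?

3

An LDLᵀ factorisation of A has diagonal entries 8, 3, 1/6.
That gives 3 positive pivots.
The rank is the number of nonzero pivots: 3.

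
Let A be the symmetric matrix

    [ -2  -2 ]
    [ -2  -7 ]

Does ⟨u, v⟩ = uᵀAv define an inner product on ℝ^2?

no

Congruent diagonalization of A (simultaneous row and column reduction) yields pivots -2, -5.
That gives 2 negative pivots.
Hence Q is negative definite.
⟨·,·⟩ is an inner product exactly when A is positive definite.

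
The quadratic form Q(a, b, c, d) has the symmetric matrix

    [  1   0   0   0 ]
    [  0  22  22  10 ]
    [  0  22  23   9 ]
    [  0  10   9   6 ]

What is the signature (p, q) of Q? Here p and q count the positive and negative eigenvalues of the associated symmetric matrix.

Symmetric row and column elimination reduces A to a congruent diagonal form with pivots 1, 22, 1, 5/11.
Counting signs: 4 positive.

(4, 0)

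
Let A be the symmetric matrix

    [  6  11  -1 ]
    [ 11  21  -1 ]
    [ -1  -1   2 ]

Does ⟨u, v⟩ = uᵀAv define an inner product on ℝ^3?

Congruent diagonalization of A (simultaneous row and column reduction) yields pivots 6, 5/6, 1.
Counting signs: 3 positive.
Hence Q is positive definite.
⟨·,·⟩ is an inner product exactly when A is positive definite.

yes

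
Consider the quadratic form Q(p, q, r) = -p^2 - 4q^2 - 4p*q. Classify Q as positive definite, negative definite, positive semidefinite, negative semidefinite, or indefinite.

negative semidefinite

Write A = [[-1, -2, 0], [-2, -4, 0], [0, 0, 0]].
Row-reducing A symmetrically gives the diagonal entries -1, 0, 0.
That gives 1 negative, 2 zero pivots.
Hence Q is negative semidefinite.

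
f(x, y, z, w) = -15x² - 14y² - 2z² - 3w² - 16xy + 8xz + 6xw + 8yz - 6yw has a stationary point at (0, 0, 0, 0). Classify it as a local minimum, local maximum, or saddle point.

The Hessian at the origin is H = [[-30, -16, 8, 6], [-16, -28, 8, -6], [8, 8, -4, 0], [6, -6, 0, -6]].
Congruent diagonalization of H (simultaneous row and column reduction) yields pivots -30, -292/15, -84/73, -3/7.
That gives 4 negative pivots.
H is negative definite, so the origin is a strict local maximum.

local maximum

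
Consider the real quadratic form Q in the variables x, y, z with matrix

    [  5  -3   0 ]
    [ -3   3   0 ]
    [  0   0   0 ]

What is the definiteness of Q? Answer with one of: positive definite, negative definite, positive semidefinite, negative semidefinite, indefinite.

Row-reducing A symmetrically gives the diagonal entries 5, 6/5, 0.
Counting signs: 2 positive, 1 zero.
Hence Q is positive semidefinite.

positive semidefinite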